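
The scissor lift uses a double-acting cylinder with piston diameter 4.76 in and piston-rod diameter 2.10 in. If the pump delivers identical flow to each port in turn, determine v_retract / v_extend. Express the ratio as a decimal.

Cap-side area A_cap = π/4 × (4.76 in)² = 17.80 in^2
Rod-side annular area A_ann = π/4 × (4.76² − 2.10²) = 14.33 in^2
For equal Q, v ∝ 1/A, so v_ret/v_ext = A_cap/A_ann.

v_ret/v_ext ≈ 1.24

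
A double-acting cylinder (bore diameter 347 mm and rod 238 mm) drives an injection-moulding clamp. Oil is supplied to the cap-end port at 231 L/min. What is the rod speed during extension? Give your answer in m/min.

Cap-side area A_cap = π/4 × (347 mm)² = 94570 mm^2
v = Q / A

v ≈ 2.44 m/min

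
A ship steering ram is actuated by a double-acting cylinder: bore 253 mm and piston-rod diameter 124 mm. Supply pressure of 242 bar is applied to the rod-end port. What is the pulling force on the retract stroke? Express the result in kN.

Rod-side annular area A_ann = π/4 × (253² − 124²) = 38200 mm^2
On retraction the pressure acts on the annular area (bore minus rod).
F = P × A_ann

F ≈ 924 kN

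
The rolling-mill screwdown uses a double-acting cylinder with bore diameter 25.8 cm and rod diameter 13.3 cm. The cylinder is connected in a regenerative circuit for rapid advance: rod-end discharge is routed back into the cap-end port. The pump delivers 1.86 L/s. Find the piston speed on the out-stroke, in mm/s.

In regeneration the rod-end outflow joins the pump flow into the cap end, so the net volume the pump must supply per unit advance equals the rod cross-section area.
Rod cross-section A_rod = π/4 × (13.3 cm)² = 138.9 cm^2
v = Q_pump / A_rod

v ≈ 134 mm/s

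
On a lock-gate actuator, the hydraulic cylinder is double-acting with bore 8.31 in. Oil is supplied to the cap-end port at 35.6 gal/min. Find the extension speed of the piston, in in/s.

v ≈ 2.53 in/s

Cap-side area A_cap = π/4 × (8.31 in)² = 54.24 in^2
v = Q / A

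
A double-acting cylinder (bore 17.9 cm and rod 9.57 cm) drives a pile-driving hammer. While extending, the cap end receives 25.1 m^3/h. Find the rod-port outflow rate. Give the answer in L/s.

Q_out ≈ 4.98 L/s

Cap-side area A_cap = π/4 × (17.9 cm)² = 251.6 cm^2
Rod-side annular area A_ann = π/4 × (17.9² − 9.57²) = 179.7 cm^2
Piston speed v = Q_in/A_cap; rod-end outflow Q_out = v × A_ann = Q_in × A_ann/A_cap.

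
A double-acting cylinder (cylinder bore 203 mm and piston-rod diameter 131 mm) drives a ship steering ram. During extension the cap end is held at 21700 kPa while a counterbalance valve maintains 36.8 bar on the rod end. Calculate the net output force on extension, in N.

Cap-side area A_cap = π/4 × (203 mm)² = 32370 mm^2
Rod-side annular area A_ann = π/4 × (203² − 131²) = 18890 mm^2
Net thrust = P_cap·A_cap − P_rod·A_ann = 7.023e5 N − 69510 N

F ≈ 6.33e5 N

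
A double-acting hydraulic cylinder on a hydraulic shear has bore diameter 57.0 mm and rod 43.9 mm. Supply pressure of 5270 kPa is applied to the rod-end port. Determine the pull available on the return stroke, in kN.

Rod-side annular area A_ann = π/4 × (57.0² − 43.9²) = 1038 mm^2
On retraction the pressure acts on the annular area (bore minus rod).
F = P × A_ann

F ≈ 5.47 kN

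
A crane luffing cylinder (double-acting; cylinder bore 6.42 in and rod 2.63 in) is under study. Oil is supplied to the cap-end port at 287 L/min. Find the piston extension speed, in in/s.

Cap-side area A_cap = π/4 × (6.42 in)² = 32.37 in^2
v = Q / A

v ≈ 9.02 in/s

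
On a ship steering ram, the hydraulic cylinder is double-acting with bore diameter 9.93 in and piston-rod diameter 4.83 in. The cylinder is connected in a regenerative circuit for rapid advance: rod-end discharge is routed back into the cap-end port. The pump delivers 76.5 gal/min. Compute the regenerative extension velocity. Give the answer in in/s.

In regeneration the rod-end outflow joins the pump flow into the cap end, so the net volume the pump must supply per unit advance equals the rod cross-section area.
Rod cross-section A_rod = π/4 × (4.83 in)² = 18.32 in^2
v = Q_pump / A_rod

v ≈ 16.1 in/s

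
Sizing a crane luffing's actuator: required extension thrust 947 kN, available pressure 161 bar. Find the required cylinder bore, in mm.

Extension force acts on the full piston face: F = P × (π/4)D².
D = √(4F / (πP)) = √(4 × 947 kN / (π × 161 bar))

D ≈ 274 mm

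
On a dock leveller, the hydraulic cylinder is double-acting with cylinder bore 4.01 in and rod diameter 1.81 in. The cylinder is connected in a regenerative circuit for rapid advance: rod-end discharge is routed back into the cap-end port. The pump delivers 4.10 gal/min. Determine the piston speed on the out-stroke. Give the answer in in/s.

In regeneration the rod-end outflow joins the pump flow into the cap end, so the net volume the pump must supply per unit advance equals the rod cross-section area.
Rod cross-section A_rod = π/4 × (1.81 in)² = 2.573 in^2
v = Q_pump / A_rod

v ≈ 6.13 in/s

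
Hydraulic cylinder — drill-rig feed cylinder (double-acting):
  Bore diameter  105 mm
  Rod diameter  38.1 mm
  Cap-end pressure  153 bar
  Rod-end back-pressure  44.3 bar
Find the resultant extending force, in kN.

Cap-side area A_cap = π/4 × (105 mm)² = 8659 mm^2
Rod-side annular area A_ann = π/4 × (105² − 38.1²) = 7519 mm^2
Net thrust = P_cap·A_cap − P_rod·A_ann = 132.5 kN − 33.31 kN

F ≈ 99.2 kN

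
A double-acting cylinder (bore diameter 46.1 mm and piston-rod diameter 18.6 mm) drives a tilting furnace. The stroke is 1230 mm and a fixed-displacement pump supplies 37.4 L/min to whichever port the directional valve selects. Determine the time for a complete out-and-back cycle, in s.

t ≈ 6.05 s

Cap-side area A_cap = π/4 × (46.1 mm)² = 1669 mm^2
Rod-side annular area A_ann = π/4 × (46.1² − 18.6²) = 1397 mm^2
t_ext = A_cap·L/Q = 3.294 s
t_ret = A_ann·L/Q = 2.757 s
t_cycle = t_ext + t_ret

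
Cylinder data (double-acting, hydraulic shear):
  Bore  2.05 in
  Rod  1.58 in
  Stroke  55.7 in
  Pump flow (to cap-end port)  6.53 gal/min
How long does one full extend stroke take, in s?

Cap-side area A_cap = π/4 × (2.05 in)² = 3.301 in^2
Swept volume V = A × L; t = V / Q = A·L / Q

t ≈ 7.31 s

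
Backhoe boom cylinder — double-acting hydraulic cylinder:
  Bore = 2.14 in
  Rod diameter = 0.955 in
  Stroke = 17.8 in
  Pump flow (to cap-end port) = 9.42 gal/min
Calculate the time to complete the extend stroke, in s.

t ≈ 1.77 s

Cap-side area A_cap = π/4 × (2.14 in)² = 3.597 in^2
Swept volume V = A × L; t = V / Q = A·L / Q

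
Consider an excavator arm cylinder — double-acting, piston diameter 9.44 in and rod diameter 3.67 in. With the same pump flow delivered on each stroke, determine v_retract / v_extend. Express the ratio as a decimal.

Cap-side area A_cap = π/4 × (9.44 in)² = 69.99 in^2
Rod-side annular area A_ann = π/4 × (9.44² − 3.67²) = 59.41 in^2
For equal Q, v ∝ 1/A, so v_ret/v_ext = A_cap/A_ann.

v_ret/v_ext ≈ 1.18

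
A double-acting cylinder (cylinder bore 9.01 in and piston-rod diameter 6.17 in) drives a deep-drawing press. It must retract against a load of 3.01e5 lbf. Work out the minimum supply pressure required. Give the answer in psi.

Rod-side annular area A_ann = π/4 × (9.01² − 6.17²) = 33.86 in^2
Retraction: pressure acts on the annular area.
P = F / A = 3.01e5 lbf / A

P ≈ 8890 psi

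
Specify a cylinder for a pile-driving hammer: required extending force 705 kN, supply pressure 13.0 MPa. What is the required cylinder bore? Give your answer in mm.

D ≈ 263 mm

Extension force acts on the full piston face: F = P × (π/4)D².
D = √(4F / (πP)) = √(4 × 705 kN / (π × 13.0 MPa))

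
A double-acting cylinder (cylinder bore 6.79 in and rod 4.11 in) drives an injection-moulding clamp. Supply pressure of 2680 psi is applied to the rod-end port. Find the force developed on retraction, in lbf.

Rod-side annular area A_ann = π/4 × (6.79² − 4.11²) = 22.94 in^2
On retraction the pressure acts on the annular area (bore minus rod).
F = P × A_ann

F ≈ 61500 lbf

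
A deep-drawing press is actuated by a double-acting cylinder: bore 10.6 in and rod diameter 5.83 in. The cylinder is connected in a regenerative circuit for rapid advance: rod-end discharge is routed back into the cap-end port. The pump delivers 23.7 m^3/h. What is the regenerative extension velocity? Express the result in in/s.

In regeneration the rod-end outflow joins the pump flow into the cap end, so the net volume the pump must supply per unit advance equals the rod cross-section area.
Rod cross-section A_rod = π/4 × (5.83 in)² = 26.69 in^2
v = Q_pump / A_rod

v ≈ 15.0 in/s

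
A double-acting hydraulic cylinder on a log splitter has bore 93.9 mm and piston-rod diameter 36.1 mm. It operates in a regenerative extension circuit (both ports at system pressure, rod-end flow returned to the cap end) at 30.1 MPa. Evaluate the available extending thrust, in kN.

With equal pressure on both faces, forces on the annular region cancel; the net push is pressure × rod cross-section.
Rod cross-section A_rod = π/4 × (36.1 mm)² = 1024 mm^2
F = P × A_rod

F ≈ 30.8 kN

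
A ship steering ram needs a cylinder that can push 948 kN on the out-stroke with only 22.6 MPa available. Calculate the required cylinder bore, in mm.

D ≈ 231 mm

Extension force acts on the full piston face: F = P × (π/4)D².
D = √(4F / (πP)) = √(4 × 948 kN / (π × 22.6 MPa))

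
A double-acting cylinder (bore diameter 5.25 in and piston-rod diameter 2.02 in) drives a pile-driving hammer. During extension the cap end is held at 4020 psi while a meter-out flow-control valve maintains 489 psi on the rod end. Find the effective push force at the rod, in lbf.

F ≈ 78000 lbf

Cap-side area A_cap = π/4 × (5.25 in)² = 21.65 in^2
Rod-side annular area A_ann = π/4 × (5.25² − 2.02²) = 18.44 in^2
Net thrust = P_cap·A_cap − P_rod·A_ann = 87020 lbf − 9019 lbf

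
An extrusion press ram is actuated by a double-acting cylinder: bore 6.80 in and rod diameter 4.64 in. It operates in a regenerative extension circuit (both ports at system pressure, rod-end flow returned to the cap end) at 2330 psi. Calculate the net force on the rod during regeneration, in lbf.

With equal pressure on both faces, forces on the annular region cancel; the net push is pressure × rod cross-section.
Rod cross-section A_rod = π/4 × (4.64 in)² = 16.91 in^2
F = P × A_rod

F ≈ 39400 lbf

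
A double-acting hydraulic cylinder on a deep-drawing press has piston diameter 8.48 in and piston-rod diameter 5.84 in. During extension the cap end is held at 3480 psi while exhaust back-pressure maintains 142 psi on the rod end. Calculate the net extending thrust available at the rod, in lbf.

Cap-side area A_cap = π/4 × (8.48 in)² = 56.48 in^2
Rod-side annular area A_ann = π/4 × (8.48² − 5.84²) = 29.69 in^2
Net thrust = P_cap·A_cap − P_rod·A_ann = 1.965e5 lbf − 4216 lbf

F ≈ 1.92e5 lbf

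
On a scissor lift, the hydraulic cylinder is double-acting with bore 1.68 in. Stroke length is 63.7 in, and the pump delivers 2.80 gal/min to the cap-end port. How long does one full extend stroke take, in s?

Cap-side area A_cap = π/4 × (1.68 in)² = 2.217 in^2
Swept volume V = A × L; t = V / Q = A·L / Q

t ≈ 13.1 s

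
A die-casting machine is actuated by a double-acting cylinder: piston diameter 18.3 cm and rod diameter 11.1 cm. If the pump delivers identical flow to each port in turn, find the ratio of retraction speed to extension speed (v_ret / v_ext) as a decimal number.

Cap-side area A_cap = π/4 × (18.3 cm)² = 263.0 cm^2
Rod-side annular area A_ann = π/4 × (18.3² − 11.1²) = 166.3 cm^2
For equal Q, v ∝ 1/A, so v_ret/v_ext = A_cap/A_ann.

v_ret/v_ext ≈ 1.58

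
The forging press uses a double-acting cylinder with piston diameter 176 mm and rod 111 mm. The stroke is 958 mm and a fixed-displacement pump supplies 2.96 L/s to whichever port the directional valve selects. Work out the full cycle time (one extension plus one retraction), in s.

t ≈ 12.6 s

Cap-side area A_cap = π/4 × (176 mm)² = 24330 mm^2
Rod-side annular area A_ann = π/4 × (176² − 111²) = 14650 mm^2
t_ext = A_cap·L/Q = 7.874 s
t_ret = A_ann·L/Q = 4.742 s
t_cycle = t_ext + t_ret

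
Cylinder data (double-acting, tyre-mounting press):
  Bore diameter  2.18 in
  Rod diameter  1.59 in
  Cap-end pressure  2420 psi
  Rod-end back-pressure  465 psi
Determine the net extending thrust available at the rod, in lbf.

F ≈ 8220 lbf

Cap-side area A_cap = π/4 × (2.18 in)² = 3.733 in^2
Rod-side annular area A_ann = π/4 × (2.18² − 1.59²) = 1.747 in^2
Net thrust = P_cap·A_cap − P_rod·A_ann = 9033 lbf − 812.3 lbf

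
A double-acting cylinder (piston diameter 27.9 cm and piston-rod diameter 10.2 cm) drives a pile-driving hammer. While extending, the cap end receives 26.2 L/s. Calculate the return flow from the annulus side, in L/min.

Q_out ≈ 1360 L/min

Cap-side area A_cap = π/4 × (27.9 cm)² = 611.4 cm^2
Rod-side annular area A_ann = π/4 × (27.9² − 10.2²) = 529.6 cm^2
Piston speed v = Q_in/A_cap; rod-end outflow Q_out = v × A_ann = Q_in × A_ann/A_cap.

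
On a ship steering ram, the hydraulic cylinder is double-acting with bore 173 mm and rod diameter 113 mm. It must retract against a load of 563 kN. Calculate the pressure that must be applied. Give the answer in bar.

Rod-side annular area A_ann = π/4 × (173² − 113²) = 13480 mm^2
Retraction: pressure acts on the annular area.
P = F / A = 563 kN / A

P ≈ 418 bar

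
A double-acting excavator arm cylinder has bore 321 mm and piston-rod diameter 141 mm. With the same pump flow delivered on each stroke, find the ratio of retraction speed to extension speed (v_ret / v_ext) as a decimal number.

v_ret/v_ext ≈ 1.24

Cap-side area A_cap = π/4 × (321 mm)² = 80930 mm^2
Rod-side annular area A_ann = π/4 × (321² − 141²) = 65310 mm^2
For equal Q, v ∝ 1/A, so v_ret/v_ext = A_cap/A_ann.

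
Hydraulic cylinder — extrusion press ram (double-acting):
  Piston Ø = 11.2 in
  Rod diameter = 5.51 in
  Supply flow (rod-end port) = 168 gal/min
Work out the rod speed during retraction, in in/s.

Rod-side annular area A_ann = π/4 × (11.2² − 5.51²) = 74.68 in^2
Flow into the rod-end port fills the annular volume.
v = Q / A

v ≈ 8.66 in/s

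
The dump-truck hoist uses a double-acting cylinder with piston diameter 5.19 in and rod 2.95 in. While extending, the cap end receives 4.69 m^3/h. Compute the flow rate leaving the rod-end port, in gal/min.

Q_out ≈ 14.0 gal/min

Cap-side area A_cap = π/4 × (5.19 in)² = 21.16 in^2
Rod-side annular area A_ann = π/4 × (5.19² − 2.95²) = 14.32 in^2
Piston speed v = Q_in/A_cap; rod-end outflow Q_out = v × A_ann = Q_in × A_ann/A_cap.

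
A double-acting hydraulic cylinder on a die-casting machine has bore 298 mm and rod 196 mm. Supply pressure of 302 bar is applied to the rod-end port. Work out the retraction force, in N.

F ≈ 1.20e6 N

Rod-side annular area A_ann = π/4 × (298² − 196²) = 39570 mm^2
On retraction the pressure acts on the annular area (bore minus rod).
F = P × A_ann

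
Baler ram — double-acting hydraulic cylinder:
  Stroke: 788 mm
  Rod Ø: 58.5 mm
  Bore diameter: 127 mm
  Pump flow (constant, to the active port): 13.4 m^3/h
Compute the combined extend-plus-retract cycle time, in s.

Cap-side area A_cap = π/4 × (127 mm)² = 12670 mm^2
Rod-side annular area A_ann = π/4 × (127² − 58.5²) = 9980 mm^2
t_ext = A_cap·L/Q = 2.682 s
t_ret = A_ann·L/Q = 2.113 s
t_cycle = t_ext + t_ret

t ≈ 4.79 s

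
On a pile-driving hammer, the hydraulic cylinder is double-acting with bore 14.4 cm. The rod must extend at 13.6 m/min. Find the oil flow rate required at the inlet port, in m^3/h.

Cap-side area A_cap = π/4 × (14.4 cm)² = 162.9 cm^2
Q = A × v

Q ≈ 13.3 m^3/h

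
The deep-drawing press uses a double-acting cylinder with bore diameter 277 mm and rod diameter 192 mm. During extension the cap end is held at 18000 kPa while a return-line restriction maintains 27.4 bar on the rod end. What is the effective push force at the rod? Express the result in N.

Cap-side area A_cap = π/4 × (277 mm)² = 60260 mm^2
Rod-side annular area A_ann = π/4 × (277² − 192²) = 31310 mm^2
Net thrust = P_cap·A_cap − P_rod·A_ann = 1.085e6 N − 85790 N

F ≈ 9.99e5 N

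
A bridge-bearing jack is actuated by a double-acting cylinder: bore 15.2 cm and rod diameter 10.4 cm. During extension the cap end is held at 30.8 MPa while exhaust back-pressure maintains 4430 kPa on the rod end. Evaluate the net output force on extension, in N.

F ≈ 5.16e5 N

Cap-side area A_cap = π/4 × (15.2 cm)² = 181.5 cm^2
Rod-side annular area A_ann = π/4 × (15.2² − 10.4²) = 96.51 cm^2
Net thrust = P_cap·A_cap − P_rod·A_ann = 5.589e5 N − 42750 N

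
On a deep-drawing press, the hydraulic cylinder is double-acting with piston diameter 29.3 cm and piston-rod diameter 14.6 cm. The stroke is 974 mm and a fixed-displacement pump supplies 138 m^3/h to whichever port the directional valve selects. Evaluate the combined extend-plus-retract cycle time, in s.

t ≈ 3.00 s

Cap-side area A_cap = π/4 × (29.3 cm)² = 674.3 cm^2
Rod-side annular area A_ann = π/4 × (29.3² − 14.6²) = 506.8 cm^2
t_ext = A_cap·L/Q = 1.713 s
t_ret = A_ann·L/Q = 1.288 s
t_cycle = t_ext + t_ret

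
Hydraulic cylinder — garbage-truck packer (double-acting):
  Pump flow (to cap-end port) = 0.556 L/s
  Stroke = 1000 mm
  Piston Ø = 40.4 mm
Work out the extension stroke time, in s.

Cap-side area A_cap = π/4 × (40.4 mm)² = 1282 mm^2
Swept volume V = A × L; t = V / Q = A·L / Q

t ≈ 2.31 s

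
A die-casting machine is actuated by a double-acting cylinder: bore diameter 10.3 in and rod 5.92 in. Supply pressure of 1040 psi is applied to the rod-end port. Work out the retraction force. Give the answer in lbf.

Rod-side annular area A_ann = π/4 × (10.3² − 5.92²) = 55.80 in^2
On retraction the pressure acts on the annular area (bore minus rod).
F = P × A_ann

F ≈ 58000 lbf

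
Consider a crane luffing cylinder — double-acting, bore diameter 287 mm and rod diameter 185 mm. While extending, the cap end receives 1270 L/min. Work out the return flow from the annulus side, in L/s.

Q_out ≈ 12.4 L/s

Cap-side area A_cap = π/4 × (287 mm)² = 64690 mm^2
Rod-side annular area A_ann = π/4 × (287² − 185²) = 37810 mm^2
Piston speed v = Q_in/A_cap; rod-end outflow Q_out = v × A_ann = Q_in × A_ann/A_cap.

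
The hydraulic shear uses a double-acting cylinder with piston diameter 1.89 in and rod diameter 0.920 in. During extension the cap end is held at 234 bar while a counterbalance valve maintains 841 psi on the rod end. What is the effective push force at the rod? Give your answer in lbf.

Cap-side area A_cap = π/4 × (1.89 in)² = 2.806 in^2
Rod-side annular area A_ann = π/4 × (1.89² − 0.920²) = 2.141 in^2
Net thrust = P_cap·A_cap − P_rod·A_ann = 9522 lbf − 1800 lbf

F ≈ 7720 lbf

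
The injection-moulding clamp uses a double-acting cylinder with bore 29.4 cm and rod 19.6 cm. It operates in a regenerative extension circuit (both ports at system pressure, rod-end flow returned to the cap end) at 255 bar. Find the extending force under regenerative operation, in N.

F ≈ 7.69e5 N

With equal pressure on both faces, forces on the annular region cancel; the net push is pressure × rod cross-section.
Rod cross-section A_rod = π/4 × (19.6 cm)² = 301.7 cm^2
F = P × A_rod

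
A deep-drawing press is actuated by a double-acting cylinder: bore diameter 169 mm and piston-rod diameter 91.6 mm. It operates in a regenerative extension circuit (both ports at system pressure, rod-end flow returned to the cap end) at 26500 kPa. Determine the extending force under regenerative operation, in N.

With equal pressure on both faces, forces on the annular region cancel; the net push is pressure × rod cross-section.
Rod cross-section A_rod = π/4 × (91.6 mm)² = 6590 mm^2
F = P × A_rod

F ≈ 1.75e5 N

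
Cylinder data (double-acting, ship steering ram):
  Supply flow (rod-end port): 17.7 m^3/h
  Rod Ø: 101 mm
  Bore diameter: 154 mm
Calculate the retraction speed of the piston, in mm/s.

Rod-side annular area A_ann = π/4 × (154² − 101²) = 10610 mm^2
Flow into the rod-end port fills the annular volume.
v = Q / A

v ≈ 463 mm/s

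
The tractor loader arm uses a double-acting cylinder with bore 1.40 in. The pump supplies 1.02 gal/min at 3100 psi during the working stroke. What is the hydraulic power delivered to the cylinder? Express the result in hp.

W ≈ 1.84 hp

Hydraulic power = P × Q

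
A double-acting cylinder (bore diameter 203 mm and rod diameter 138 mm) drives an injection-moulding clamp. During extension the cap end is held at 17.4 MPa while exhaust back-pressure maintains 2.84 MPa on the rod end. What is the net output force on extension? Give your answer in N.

F ≈ 5.14e5 N

Cap-side area A_cap = π/4 × (203 mm)² = 32370 mm^2
Rod-side annular area A_ann = π/4 × (203² − 138²) = 17410 mm^2
Net thrust = P_cap·A_cap − P_rod·A_ann = 5.632e5 N − 49440 N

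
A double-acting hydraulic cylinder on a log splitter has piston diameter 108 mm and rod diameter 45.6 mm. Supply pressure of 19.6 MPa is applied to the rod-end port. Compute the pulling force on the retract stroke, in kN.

Rod-side annular area A_ann = π/4 × (108² − 45.6²) = 7528 mm^2
On retraction the pressure acts on the annular area (bore minus rod).
F = P × A_ann

F ≈ 148 kN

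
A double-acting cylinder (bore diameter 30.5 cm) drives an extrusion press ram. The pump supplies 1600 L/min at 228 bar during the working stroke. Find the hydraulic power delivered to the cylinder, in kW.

Hydraulic power = P × Q

W ≈ 608 kW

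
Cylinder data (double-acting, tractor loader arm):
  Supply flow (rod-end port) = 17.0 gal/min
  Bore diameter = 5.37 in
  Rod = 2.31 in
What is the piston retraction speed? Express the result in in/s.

Rod-side annular area A_ann = π/4 × (5.37² − 2.31²) = 18.46 in^2
Flow into the rod-end port fills the annular volume.
v = Q / A

v ≈ 3.55 in/s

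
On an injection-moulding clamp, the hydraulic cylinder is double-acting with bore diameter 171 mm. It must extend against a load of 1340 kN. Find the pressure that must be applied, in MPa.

Cap-side area A_cap = π/4 × (171 mm)² = 22970 mm^2
P = F / A = 1340 kN / A

P ≈ 58.3 MPa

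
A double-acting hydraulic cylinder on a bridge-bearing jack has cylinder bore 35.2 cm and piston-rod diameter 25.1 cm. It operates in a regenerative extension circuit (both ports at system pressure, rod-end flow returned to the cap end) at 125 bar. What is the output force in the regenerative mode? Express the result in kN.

F ≈ 619 kN

With equal pressure on both faces, forces on the annular region cancel; the net push is pressure × rod cross-section.
Rod cross-section A_rod = π/4 × (25.1 cm)² = 494.8 cm^2
F = P × A_rod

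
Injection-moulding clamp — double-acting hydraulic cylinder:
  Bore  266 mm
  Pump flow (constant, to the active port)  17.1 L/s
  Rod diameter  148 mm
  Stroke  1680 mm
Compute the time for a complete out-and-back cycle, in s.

Cap-side area A_cap = π/4 × (266 mm)² = 55570 mm^2
Rod-side annular area A_ann = π/4 × (266² − 148²) = 38370 mm^2
t_ext = A_cap·L/Q = 5.460 s
t_ret = A_ann·L/Q = 3.770 s
t_cycle = t_ext + t_ret

t ≈ 9.23 s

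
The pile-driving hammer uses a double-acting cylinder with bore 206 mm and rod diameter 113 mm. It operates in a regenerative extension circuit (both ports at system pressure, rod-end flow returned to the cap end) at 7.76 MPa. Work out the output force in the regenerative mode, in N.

F ≈ 77800 N

With equal pressure on both faces, forces on the annular region cancel; the net push is pressure × rod cross-section.
Rod cross-section A_rod = π/4 × (113 mm)² = 10030 mm^2
F = P × A_rod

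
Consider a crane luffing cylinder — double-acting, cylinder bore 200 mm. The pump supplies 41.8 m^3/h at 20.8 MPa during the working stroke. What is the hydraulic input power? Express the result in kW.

Hydraulic power = P × Q

W ≈ 242 kW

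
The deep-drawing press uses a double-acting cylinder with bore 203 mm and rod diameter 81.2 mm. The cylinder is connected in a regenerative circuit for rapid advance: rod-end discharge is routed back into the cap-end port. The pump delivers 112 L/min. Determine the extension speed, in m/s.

v ≈ 0.360 m/s

In regeneration the rod-end outflow joins the pump flow into the cap end, so the net volume the pump must supply per unit advance equals the rod cross-section area.
Rod cross-section A_rod = π/4 × (81.2 mm)² = 5178 mm^2
v = Q_pump / A_rod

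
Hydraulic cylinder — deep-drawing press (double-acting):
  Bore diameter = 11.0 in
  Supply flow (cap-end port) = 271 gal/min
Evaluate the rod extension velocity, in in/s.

Cap-side area A_cap = π/4 × (11.0 in)² = 95.03 in^2
v = Q / A

v ≈ 11.0 in/s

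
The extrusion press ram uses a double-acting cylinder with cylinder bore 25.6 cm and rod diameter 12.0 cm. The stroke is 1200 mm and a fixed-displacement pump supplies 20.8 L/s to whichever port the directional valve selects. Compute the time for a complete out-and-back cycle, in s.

t ≈ 5.29 s

Cap-side area A_cap = π/4 × (25.6 cm)² = 514.7 cm^2
Rod-side annular area A_ann = π/4 × (25.6² − 12.0²) = 401.6 cm^2
t_ext = A_cap·L/Q = 2.970 s
t_ret = A_ann·L/Q = 2.317 s
t_cycle = t_ext + t_ret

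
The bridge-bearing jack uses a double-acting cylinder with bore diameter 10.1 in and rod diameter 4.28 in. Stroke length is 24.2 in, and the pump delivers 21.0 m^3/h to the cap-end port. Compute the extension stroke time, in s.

t ≈ 5.45 s

Cap-side area A_cap = π/4 × (10.1 in)² = 80.12 in^2
Swept volume V = A × L; t = V / Q = A·L / Q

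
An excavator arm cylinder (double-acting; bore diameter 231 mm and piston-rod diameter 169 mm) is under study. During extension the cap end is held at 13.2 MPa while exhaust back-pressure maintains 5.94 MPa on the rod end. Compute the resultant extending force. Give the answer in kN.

Cap-side area A_cap = π/4 × (231 mm)² = 41910 mm^2
Rod-side annular area A_ann = π/4 × (231² − 169²) = 19480 mm^2
Net thrust = P_cap·A_cap − P_rod·A_ann = 553.2 kN − 115.7 kN

F ≈ 438 kN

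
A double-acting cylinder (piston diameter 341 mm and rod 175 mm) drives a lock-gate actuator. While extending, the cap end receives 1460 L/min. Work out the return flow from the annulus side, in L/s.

Cap-side area A_cap = π/4 × (341 mm)² = 91330 mm^2
Rod-side annular area A_ann = π/4 × (341² − 175²) = 67270 mm^2
Piston speed v = Q_in/A_cap; rod-end outflow Q_out = v × A_ann = Q_in × A_ann/A_cap.

Q_out ≈ 17.9 L/s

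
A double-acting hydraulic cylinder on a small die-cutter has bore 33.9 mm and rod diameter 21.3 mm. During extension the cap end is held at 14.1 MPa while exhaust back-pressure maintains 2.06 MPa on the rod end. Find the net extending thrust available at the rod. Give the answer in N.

Cap-side area A_cap = π/4 × (33.9 mm)² = 902.6 mm^2
Rod-side annular area A_ann = π/4 × (33.9² − 21.3²) = 546.3 mm^2
Net thrust = P_cap·A_cap − P_rod·A_ann = 12730 N − 1125 N

F ≈ 11600 N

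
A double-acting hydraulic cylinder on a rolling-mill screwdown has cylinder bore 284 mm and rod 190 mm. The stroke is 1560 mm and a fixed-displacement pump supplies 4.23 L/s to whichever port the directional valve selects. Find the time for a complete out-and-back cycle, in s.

Cap-side area A_cap = π/4 × (284 mm)² = 63350 mm^2
Rod-side annular area A_ann = π/4 × (284² − 190²) = 34990 mm^2
t_ext = A_cap·L/Q = 23.36 s
t_ret = A_ann·L/Q = 12.91 s
t_cycle = t_ext + t_ret

t ≈ 36.3 s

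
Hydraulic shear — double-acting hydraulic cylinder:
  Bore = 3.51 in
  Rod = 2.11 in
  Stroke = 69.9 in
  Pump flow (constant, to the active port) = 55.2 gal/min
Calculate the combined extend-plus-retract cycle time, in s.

Cap-side area A_cap = π/4 × (3.51 in)² = 9.676 in^2
Rod-side annular area A_ann = π/4 × (3.51² − 2.11²) = 6.180 in^2
t_ext = A_cap·L/Q = 3.183 s
t_ret = A_ann·L/Q = 2.033 s
t_cycle = t_ext + t_ret

t ≈ 5.22 s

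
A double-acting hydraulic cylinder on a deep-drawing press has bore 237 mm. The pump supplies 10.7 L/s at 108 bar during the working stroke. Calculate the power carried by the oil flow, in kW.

Hydraulic power = P × Q

W ≈ 116 kW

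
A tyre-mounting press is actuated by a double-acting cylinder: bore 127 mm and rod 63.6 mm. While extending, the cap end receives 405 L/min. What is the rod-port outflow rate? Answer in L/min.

Q_out ≈ 303 L/min

Cap-side area A_cap = π/4 × (127 mm)² = 12670 mm^2
Rod-side annular area A_ann = π/4 × (127² − 63.6²) = 9491 mm^2
Piston speed v = Q_in/A_cap; rod-end outflow Q_out = v × A_ann = Q_in × A_ann/A_cap.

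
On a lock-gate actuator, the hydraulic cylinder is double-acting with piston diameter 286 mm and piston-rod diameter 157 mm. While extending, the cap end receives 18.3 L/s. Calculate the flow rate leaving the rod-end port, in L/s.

Cap-side area A_cap = π/4 × (286 mm)² = 64240 mm^2
Rod-side annular area A_ann = π/4 × (286² − 157²) = 44880 mm^2
Piston speed v = Q_in/A_cap; rod-end outflow Q_out = v × A_ann = Q_in × A_ann/A_cap.

Q_out ≈ 12.8 L/s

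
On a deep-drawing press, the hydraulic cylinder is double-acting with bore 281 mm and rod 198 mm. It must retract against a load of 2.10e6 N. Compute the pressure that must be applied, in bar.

P ≈ 673 bar

Rod-side annular area A_ann = π/4 × (281² − 198²) = 31230 mm^2
Retraction: pressure acts on the annular area.
P = F / A = 2.10e6 N / A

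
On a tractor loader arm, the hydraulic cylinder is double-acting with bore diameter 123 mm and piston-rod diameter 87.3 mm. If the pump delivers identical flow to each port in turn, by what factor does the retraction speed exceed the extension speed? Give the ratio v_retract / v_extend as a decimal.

Cap-side area A_cap = π/4 × (123 mm)² = 11880 mm^2
Rod-side annular area A_ann = π/4 × (123² − 87.3²) = 5897 mm^2
For equal Q, v ∝ 1/A, so v_ret/v_ext = A_cap/A_ann.

v_ret/v_ext ≈ 2.02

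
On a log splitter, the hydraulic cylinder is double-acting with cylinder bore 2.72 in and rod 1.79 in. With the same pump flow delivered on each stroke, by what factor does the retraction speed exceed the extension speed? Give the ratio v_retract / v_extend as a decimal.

Cap-side area A_cap = π/4 × (2.72 in)² = 5.811 in^2
Rod-side annular area A_ann = π/4 × (2.72² − 1.79²) = 3.294 in^2
For equal Q, v ∝ 1/A, so v_ret/v_ext = A_cap/A_ann.

v_ret/v_ext ≈ 1.76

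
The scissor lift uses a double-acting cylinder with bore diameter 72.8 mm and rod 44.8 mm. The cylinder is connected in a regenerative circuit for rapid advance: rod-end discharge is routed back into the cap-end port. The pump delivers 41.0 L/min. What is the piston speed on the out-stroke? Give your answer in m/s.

v ≈ 0.433 m/s

In regeneration the rod-end outflow joins the pump flow into the cap end, so the net volume the pump must supply per unit advance equals the rod cross-section area.
Rod cross-section A_rod = π/4 × (44.8 mm)² = 1576 mm^2
v = Q_pump / A_rod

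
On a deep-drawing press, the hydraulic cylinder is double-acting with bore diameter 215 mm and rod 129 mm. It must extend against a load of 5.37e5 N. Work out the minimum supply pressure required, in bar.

Cap-side area A_cap = π/4 × (215 mm)² = 36310 mm^2
P = F / A = 5.37e5 N / A

P ≈ 148 bar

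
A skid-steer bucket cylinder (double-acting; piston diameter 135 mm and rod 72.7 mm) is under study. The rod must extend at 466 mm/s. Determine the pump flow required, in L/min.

Cap-side area A_cap = π/4 × (135 mm)² = 14310 mm^2
Q = A × v

Q ≈ 400 L/min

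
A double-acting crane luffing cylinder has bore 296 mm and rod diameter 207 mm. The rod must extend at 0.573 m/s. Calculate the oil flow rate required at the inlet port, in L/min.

Q ≈ 2370 L/min

Cap-side area A_cap = π/4 × (296 mm)² = 68810 mm^2
Q = A × v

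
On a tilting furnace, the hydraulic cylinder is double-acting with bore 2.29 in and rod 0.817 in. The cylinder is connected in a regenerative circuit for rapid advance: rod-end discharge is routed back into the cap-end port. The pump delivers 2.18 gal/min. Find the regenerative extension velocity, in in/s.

In regeneration the rod-end outflow joins the pump flow into the cap end, so the net volume the pump must supply per unit advance equals the rod cross-section area.
Rod cross-section A_rod = π/4 × (0.817 in)² = 0.5242 in^2
v = Q_pump / A_rod

v ≈ 16.0 in/s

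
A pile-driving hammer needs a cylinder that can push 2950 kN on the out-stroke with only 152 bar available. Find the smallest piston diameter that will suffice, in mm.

Extension force acts on the full piston face: F = P × (π/4)D².
D = √(4F / (πP)) = √(4 × 2950 kN / (π × 152 bar))

D ≈ 497 mm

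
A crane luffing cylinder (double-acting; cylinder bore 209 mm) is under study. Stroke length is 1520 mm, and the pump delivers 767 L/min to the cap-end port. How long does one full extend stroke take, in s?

t ≈ 4.08 s

Cap-side area A_cap = π/4 × (209 mm)² = 34310 mm^2
Swept volume V = A × L; t = V / Q = A·L / Q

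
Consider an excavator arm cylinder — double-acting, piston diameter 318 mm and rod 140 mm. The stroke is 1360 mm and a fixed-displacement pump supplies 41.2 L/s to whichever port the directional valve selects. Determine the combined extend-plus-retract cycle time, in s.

Cap-side area A_cap = π/4 × (318 mm)² = 79420 mm^2
Rod-side annular area A_ann = π/4 × (318² − 140²) = 64030 mm^2
t_ext = A_cap·L/Q = 2.622 s
t_ret = A_ann·L/Q = 2.114 s
t_cycle = t_ext + t_ret

t ≈ 4.74 s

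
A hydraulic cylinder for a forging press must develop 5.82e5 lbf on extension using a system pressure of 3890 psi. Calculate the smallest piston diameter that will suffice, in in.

Extension force acts on the full piston face: F = P × (π/4)D².
D = √(4F / (πP)) = √(4 × 5.82e5 lbf / (π × 3890 psi))

D ≈ 13.8 in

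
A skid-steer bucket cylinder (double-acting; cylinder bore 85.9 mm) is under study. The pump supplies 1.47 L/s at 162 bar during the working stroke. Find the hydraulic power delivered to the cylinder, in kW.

Hydraulic power = P × Q

W ≈ 23.8 kW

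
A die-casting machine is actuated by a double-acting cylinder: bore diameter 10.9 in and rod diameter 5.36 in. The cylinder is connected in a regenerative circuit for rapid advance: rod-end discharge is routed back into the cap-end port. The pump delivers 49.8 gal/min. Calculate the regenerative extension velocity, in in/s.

In regeneration the rod-end outflow joins the pump flow into the cap end, so the net volume the pump must supply per unit advance equals the rod cross-section area.
Rod cross-section A_rod = π/4 × (5.36 in)² = 22.56 in^2
v = Q_pump / A_rod

v ≈ 8.50 in/s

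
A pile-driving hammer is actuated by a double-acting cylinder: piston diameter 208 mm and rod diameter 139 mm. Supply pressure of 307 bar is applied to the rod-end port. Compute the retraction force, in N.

F ≈ 5.77e5 N

Rod-side annular area A_ann = π/4 × (208² − 139²) = 18800 mm^2
On retraction the pressure acts on the annular area (bore minus rod).
F = P × A_ann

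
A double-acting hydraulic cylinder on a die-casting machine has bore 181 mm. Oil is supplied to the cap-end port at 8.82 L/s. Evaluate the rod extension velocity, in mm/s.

Cap-side area A_cap = π/4 × (181 mm)² = 25730 mm^2
v = Q / A

v ≈ 343 mm/s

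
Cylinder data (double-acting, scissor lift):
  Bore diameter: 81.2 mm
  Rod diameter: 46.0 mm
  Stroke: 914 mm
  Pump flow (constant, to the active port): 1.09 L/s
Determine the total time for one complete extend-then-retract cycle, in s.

Cap-side area A_cap = π/4 × (81.2 mm)² = 5178 mm^2
Rod-side annular area A_ann = π/4 × (81.2² − 46.0²) = 3517 mm^2
t_ext = A_cap·L/Q = 4.342 s
t_ret = A_ann·L/Q = 2.949 s
t_cycle = t_ext + t_ret

t ≈ 7.29 s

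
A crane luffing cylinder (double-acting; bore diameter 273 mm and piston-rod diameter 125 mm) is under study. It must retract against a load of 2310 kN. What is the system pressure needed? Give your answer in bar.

Rod-side annular area A_ann = π/4 × (273² − 125²) = 46260 mm^2
Retraction: pressure acts on the annular area.
P = F / A = 2310 kN / A

P ≈ 499 bar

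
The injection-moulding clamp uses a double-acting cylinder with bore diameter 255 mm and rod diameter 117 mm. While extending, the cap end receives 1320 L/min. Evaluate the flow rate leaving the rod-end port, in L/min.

Q_out ≈ 1040 L/min

Cap-side area A_cap = π/4 × (255 mm)² = 51070 mm^2
Rod-side annular area A_ann = π/4 × (255² − 117²) = 40320 mm^2
Piston speed v = Q_in/A_cap; rod-end outflow Q_out = v × A_ann = Q_in × A_ann/A_cap.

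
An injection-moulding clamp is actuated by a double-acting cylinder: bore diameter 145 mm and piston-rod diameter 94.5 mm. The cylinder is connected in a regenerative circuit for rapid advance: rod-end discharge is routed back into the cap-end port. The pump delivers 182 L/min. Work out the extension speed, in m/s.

v ≈ 0.432 m/s

In regeneration the rod-end outflow joins the pump flow into the cap end, so the net volume the pump must supply per unit advance equals the rod cross-section area.
Rod cross-section A_rod = π/4 × (94.5 mm)² = 7014 mm^2
v = Q_pump / A_rod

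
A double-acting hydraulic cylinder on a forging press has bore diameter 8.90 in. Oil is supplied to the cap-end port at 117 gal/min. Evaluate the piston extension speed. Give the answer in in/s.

v ≈ 7.24 in/s

Cap-side area A_cap = π/4 × (8.90 in)² = 62.21 in^2
v = Q / A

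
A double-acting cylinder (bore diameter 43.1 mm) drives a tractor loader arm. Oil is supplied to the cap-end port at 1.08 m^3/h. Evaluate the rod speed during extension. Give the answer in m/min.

v ≈ 12.3 m/min

Cap-side area A_cap = π/4 × (43.1 mm)² = 1459 mm^2
v = Q / A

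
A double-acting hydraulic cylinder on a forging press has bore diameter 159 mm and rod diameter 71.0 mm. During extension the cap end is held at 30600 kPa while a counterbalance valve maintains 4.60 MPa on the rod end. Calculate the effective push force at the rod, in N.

Cap-side area A_cap = π/4 × (159 mm)² = 19860 mm^2
Rod-side annular area A_ann = π/4 × (159² − 71.0²) = 15900 mm^2
Net thrust = P_cap·A_cap − P_rod·A_ann = 6.076e5 N − 73120 N

F ≈ 5.34e5 N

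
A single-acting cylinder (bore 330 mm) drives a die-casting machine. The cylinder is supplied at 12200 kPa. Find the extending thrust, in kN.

Cap-side area A_cap = π/4 × (330 mm)² = 85530 mm^2
F = P × A_cap = 12200 kPa × A_cap

F ≈ 1040 kN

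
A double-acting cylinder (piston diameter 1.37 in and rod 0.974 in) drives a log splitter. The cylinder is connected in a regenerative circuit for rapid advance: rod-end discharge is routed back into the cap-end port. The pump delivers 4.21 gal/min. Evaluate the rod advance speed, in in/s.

In regeneration the rod-end outflow joins the pump flow into the cap end, so the net volume the pump must supply per unit advance equals the rod cross-section area.
Rod cross-section A_rod = π/4 × (0.974 in)² = 0.7451 in^2
v = Q_pump / A_rod

v ≈ 21.8 in/s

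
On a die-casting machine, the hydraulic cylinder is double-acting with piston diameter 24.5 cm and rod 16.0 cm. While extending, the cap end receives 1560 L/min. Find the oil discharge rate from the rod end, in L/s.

Cap-side area A_cap = π/4 × (24.5 cm)² = 471.4 cm^2
Rod-side annular area A_ann = π/4 × (24.5² − 16.0²) = 270.4 cm^2
Piston speed v = Q_in/A_cap; rod-end outflow Q_out = v × A_ann = Q_in × A_ann/A_cap.

Q_out ≈ 14.9 L/s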